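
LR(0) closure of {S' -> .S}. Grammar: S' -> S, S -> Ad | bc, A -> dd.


Start: S' -> .S
For each item with dot before a nonterminal B, add B -> .γ for every B-production
Closure: [S' -> .S, S -> .Ad, S -> .bc, A -> .dd]


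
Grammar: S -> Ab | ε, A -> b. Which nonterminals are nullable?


A nonterminal is nullable iff some alternative derives ε (directly, or every symbol in it is nullable)
Nullable: {S}


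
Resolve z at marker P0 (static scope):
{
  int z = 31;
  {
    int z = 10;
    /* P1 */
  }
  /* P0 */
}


z declared in the same block as P0
z = 31


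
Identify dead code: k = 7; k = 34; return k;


first assignment to k is overwritten before any read
Dead: 'k = 7'


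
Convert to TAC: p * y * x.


Break into single-operator statements:
t1 = p * y
t2 = t1 * x


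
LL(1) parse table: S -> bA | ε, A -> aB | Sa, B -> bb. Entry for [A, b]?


For [A, b]: 'b' ∈ FIRST(Sa)
Entry: A -> Sa


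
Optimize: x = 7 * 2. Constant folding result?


7 * 2 = 14 at compile time
Optimized: x = 14


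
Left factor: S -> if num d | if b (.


Common prefix: 'if'
Factored: S -> if S', S' -> num d | b (


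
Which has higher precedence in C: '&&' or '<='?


'<=' is relational (level 7); '&&' is logical AND (level 2)
Higher level binds tighter
'<=' has higher precedence than '&&'


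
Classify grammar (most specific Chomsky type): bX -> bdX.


LHS has context (more than one symbol) and |LHS| ≤ |RHS|
Classification: Type 1 (Context-Sensitive)


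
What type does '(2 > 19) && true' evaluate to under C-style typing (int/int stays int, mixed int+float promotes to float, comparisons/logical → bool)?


Operand types: bool && bool
Rule: logical operators take bool operands and yield bool
Result type: bool


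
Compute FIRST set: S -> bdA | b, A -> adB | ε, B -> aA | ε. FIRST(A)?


Per alternative of A: FIRST(adB) = {a}; FIRST(ε) = {ε}
FIRST(A) = {a, ε}


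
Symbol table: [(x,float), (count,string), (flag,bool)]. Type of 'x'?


Lookup 'x' → type float


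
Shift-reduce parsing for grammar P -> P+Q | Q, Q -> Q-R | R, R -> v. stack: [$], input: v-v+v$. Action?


no handle on stack; shift 'v'
Action: shift


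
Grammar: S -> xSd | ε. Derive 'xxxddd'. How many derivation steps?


Derivation: S => xSd => xxSdd => xxxSddd => xxxddd
Steps: 4


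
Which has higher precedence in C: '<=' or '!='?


'<=' is relational (level 7); '!=' is equality (level 6)
Higher level binds tighter
'<=' has higher precedence than '!='


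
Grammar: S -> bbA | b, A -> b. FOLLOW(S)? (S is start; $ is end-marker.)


$ ∈ FOLLOW(S). For each A -> αBβ: add FIRST(β)\{ε} to FOLLOW(B); if β nullable, add FOLLOW(A).
FOLLOW(S) = {$}


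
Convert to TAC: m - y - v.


Break into single-operator statements:
t1 = m - y
t2 = t1 - v


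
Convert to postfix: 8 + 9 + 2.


Left to right (same or higher precedence on left)
Postfix: 8 9 + 2 +


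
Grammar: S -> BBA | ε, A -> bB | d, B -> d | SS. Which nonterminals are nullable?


A nonterminal is nullable iff some alternative derives ε (directly, or every symbol in it is nullable)
Nullable: {B, S}


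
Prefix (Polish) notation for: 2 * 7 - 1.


left-to-right (same/higher precedence on left): tree is (- (* 2 7) 1)
Prefix: - * 2 7 1


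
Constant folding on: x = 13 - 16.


13 - 16 = -3 at compile time
Optimized: x = -3


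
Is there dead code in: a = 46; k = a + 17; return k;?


a is read by k's definition; k is returned
No dead code


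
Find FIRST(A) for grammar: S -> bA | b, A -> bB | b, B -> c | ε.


Per alternative of A: FIRST(bB) = {b}; FIRST(b) = {b}
FIRST(A) = {b}


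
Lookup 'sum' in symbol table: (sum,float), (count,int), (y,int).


Lookup 'sum' → type float


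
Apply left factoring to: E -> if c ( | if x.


Common prefix: 'if'
Factored: E -> if E', E' -> c ( | x


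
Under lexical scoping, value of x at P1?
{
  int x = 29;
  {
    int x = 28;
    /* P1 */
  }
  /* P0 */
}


x declared in the same block as P1
x = 28


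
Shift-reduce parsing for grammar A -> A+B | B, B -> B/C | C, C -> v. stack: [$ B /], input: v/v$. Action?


no handle; shift 'v'
Action: shift


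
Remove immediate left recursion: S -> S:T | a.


Left-recursive alternatives: S:T; non-recursive: a
Introduce S': S -> aS', S' -> :TS' | ε


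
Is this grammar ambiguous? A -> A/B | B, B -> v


precedence layered via separate nonterminal B: deterministic
Unambiguous


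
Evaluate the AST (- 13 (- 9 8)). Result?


Evaluate inner: (- 9 8) = 1
Evaluate root: (- 13 1) = 12
Result: 12


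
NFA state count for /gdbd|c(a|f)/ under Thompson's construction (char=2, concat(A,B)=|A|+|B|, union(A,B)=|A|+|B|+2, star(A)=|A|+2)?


Syntax tree has 7 char leaf(s), 2 union(s), 0 star(s)
chars contribute 7×2 = 14; each union adds +2; each star adds +2
Total: 14 + 4 + 0 = 18 states


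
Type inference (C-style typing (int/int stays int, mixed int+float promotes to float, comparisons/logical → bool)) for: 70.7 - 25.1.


Operand types: float - float
Rule: mixed int/float promotes to float; int/int stays int
Result type: float


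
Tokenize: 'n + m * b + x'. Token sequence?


Scan left to right, longest-match per lexeme
Tokens: ID(n), OP(+), ID(m), OP(*), ID(b), OP(+), ID(x)


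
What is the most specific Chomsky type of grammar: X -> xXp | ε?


Single nonterminal LHS, but x^n p^n is not regular
Classification: Type 2 (Context-Free)


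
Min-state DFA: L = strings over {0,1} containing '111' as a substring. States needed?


KMP-style automaton: 3 progress states + 1 absorbing accept = 4
Minimal DFA: 4 states


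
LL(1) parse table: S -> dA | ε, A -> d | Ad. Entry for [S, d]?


For [S, d]: 'd' ∈ FIRST(dA)
Entry: S -> dA


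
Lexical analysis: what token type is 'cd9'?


Pattern: letter/underscore followed by alphanumerics, not a keyword
Type: IDENTIFIER


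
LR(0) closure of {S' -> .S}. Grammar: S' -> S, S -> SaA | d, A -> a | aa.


Start: S' -> .S
For each item with dot before a nonterminal B, add B -> .γ for every B-production
Closure: [S' -> .S, S -> .SaA, S -> .d]


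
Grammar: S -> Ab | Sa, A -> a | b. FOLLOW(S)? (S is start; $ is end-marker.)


$ ∈ FOLLOW(S). For each A -> αBβ: add FIRST(β)\{ε} to FOLLOW(B); if β nullable, add FOLLOW(A).
FOLLOW(S) = {$, a}


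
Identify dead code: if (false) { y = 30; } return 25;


condition is constant false, so the whole block is unreachable
Dead: 'if (false) { y = 30; }'


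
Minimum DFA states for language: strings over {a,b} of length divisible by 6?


Track length mod 6: states 0..5, accept at 0
Minimal DFA: 6 states


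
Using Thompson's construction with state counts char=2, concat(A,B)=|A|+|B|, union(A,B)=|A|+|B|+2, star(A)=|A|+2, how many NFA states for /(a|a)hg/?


Syntax tree has 4 char leaf(s), 1 union(s), 0 star(s)
chars contribute 4×2 = 8; each union adds +2; each star adds +2
Total: 8 + 2 + 0 = 10 states


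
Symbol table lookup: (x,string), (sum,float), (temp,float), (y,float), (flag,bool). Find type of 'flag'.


Lookup 'flag' → type bool


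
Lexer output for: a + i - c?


Scan left to right, longest-match per lexeme
Tokens: ID(a), OP(+), ID(i), OP(-), ID(c)


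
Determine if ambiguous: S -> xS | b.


right-linear, alternatives start with distinct terminals 'x' vs 'b': unique leftmost derivation
Unambiguous


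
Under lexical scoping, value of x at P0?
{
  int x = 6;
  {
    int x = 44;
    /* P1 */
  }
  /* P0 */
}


x declared in the same block as P0
x = 6


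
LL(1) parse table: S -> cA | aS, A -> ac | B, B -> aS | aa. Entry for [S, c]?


For [S, c]: 'c' ∈ FIRST(cA)
Entry: S -> cA


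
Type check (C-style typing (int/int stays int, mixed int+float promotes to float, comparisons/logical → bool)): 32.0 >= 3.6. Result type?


Operand types: float >= float
Rule: comparison yields bool
Result type: bool


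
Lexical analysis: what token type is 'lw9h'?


Pattern: letter/underscore followed by alphanumerics, not a keyword
Type: IDENTIFIER


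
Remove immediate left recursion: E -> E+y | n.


Left-recursive alternatives: E+y; non-recursive: n
Introduce E': E -> nE', E' -> +yE' | ε


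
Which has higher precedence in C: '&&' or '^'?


'^' is bitwise XOR (level 4); '&&' is logical AND (level 2)
Higher level binds tighter
'^' has higher precedence than '&&'


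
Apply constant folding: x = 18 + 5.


18 + 5 = 23 at compile time
Optimized: x = 23


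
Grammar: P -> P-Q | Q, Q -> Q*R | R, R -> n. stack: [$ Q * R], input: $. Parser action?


handle 'Q*R' on top
Action: reduce (Q -> Q*R)


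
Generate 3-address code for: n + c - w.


Break into single-operator statements:
t1 = n + c
t2 = t1 - w


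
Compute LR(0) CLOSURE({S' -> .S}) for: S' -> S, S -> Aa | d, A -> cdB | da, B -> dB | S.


Start: S' -> .S
For each item with dot before a nonterminal B, add B -> .γ for every B-production
Closure: [S' -> .S, S -> .Aa, S -> .d, A -> .cdB, A -> .da]


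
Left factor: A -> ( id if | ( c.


Common prefix: '('
Factored: A -> ( A', A' -> id if | c


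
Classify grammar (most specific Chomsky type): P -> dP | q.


Right-linear: every RHS is a terminal or a terminal followed by one nonterminal
Classification: Type 3 (Regular)


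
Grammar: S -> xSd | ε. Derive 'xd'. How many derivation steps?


Derivation: S => xSd => xd
Steps: 2


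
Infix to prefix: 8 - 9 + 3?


left-to-right (same/higher precedence on left): tree is (+ (- 8 9) 3)
Prefix: + - 8 9 3


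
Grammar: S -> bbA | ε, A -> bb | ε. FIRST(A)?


Per alternative of A: FIRST(bb) = {b}; FIRST(ε) = {ε}
FIRST(A) = {b, ε}


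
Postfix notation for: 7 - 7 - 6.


Left to right (same or higher precedence on left)
Postfix: 7 7 - 6 -


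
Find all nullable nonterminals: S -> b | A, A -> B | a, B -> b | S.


A nonterminal is nullable iff some alternative derives ε (directly, or every symbol in it is nullable)
Nullable: {}


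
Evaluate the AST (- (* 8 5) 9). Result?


Evaluate inner: (* 8 5) = 40
Evaluate root: (- 40 9) = 31
Result: 31


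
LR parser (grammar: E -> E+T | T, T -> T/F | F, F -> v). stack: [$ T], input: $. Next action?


lookahead ∉ {/} so T won't extend; reduce E -> T
Action: reduce (E -> T)


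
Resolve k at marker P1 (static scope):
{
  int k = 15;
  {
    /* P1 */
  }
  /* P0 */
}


P1's block does not declare k; resolves to the enclosing declaration at depth 0
k = 15


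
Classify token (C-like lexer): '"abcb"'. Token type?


Pattern: double-quoted sequence
Type: STRING_LITERAL


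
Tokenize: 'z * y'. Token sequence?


Scan left to right, longest-match per lexeme
Tokens: ID(z), OP(*), ID(y)


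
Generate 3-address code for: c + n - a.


Break into single-operator statements:
t1 = c + n
t2 = t1 - a


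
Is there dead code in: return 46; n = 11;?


statement follows a return and is unreachable
Dead: 'n = 11'


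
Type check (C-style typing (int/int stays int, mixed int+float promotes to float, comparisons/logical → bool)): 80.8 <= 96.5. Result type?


Operand types: float <= float
Rule: comparison yields bool
Result type: bool


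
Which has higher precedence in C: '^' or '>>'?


'>>' is shift (level 8); '^' is bitwise XOR (level 4)
Higher level binds tighter
'>>' has higher precedence than '^'


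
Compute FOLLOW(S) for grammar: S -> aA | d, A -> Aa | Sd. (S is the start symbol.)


$ ∈ FOLLOW(S). For each A -> αBβ: add FIRST(β)\{ε} to FOLLOW(B); if β nullable, add FOLLOW(A).
FOLLOW(S) = {$, d}


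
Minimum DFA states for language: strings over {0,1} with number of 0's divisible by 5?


Track (count of 0) mod 5: states 0..4, accept at 0
Minimal DFA: 5 states


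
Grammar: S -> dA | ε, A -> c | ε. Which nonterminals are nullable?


A nonterminal is nullable iff some alternative derives ε (directly, or every symbol in it is nullable)
Nullable: {A, S}


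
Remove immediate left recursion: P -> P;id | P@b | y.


Left-recursive alternatives: P;id, P@b; non-recursive: y
Introduce P': P -> yP', P' -> ;idP' | @bP' | ε


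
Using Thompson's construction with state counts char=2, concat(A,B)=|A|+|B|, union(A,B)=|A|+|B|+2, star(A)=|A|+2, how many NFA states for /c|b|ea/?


Syntax tree has 4 char leaf(s), 2 union(s), 0 star(s)
chars contribute 4×2 = 8; each union adds +2; each star adds +2
Total: 8 + 4 + 0 = 12 states


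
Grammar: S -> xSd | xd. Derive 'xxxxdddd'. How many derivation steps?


Derivation: S => xSd => xxSdd => xxxSddd => xxxxdddd
Steps: 4


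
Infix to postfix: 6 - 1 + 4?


Left to right (same or higher precedence on left)
Postfix: 6 1 - 4 +


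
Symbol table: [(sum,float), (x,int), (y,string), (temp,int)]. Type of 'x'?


Lookup 'x' → type int


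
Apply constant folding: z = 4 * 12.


4 * 12 = 48 at compile time
Optimized: z = 48


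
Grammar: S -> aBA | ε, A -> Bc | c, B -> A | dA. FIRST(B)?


Per alternative of B: FIRST(A) = {c, d}; FIRST(dA) = {d}
FIRST(B) = {c, d}


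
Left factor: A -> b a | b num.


Common prefix: 'b'
Factored: A -> b A', A' -> a | num


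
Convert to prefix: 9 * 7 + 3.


left-to-right (same/higher precedence on left): tree is (+ (* 9 7) 3)
Prefix: + * 9 7 3


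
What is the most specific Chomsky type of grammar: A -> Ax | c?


Left-linear: every RHS is a terminal or one nonterminal followed by a terminal
Classification: Type 3 (Regular)


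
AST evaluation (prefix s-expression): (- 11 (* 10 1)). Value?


Evaluate inner: (* 10 1) = 10
Evaluate root: (- 11 10) = 1
Result: 1


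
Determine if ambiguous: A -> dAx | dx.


balanced d^n…x^n: each string has a unique parse
Unambiguous


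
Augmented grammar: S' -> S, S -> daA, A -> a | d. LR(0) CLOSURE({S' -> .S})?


Start: S' -> .S
For each item with dot before a nonterminal B, add B -> .γ for every B-production
Closure: [S' -> .S, S -> .daA]


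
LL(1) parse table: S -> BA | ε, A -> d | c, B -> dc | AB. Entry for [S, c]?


For [S, c]: 'c' ∈ FIRST(BA)
Entry: S -> BA


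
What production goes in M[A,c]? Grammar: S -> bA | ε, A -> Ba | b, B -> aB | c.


For [A, c]: 'c' ∈ FIRST(Ba)
Entry: A -> Ba


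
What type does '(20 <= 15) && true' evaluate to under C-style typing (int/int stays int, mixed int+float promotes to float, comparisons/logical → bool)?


Operand types: bool && bool
Rule: logical operators take bool operands and yield bool
Result type: bool


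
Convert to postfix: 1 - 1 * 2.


* has higher precedence, evaluate 1*2 first
Postfix: 1 1 2 * -


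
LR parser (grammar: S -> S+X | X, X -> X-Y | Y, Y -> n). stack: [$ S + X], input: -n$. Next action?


'-' can extend X; shift to build X -> X-Y
Action: shift


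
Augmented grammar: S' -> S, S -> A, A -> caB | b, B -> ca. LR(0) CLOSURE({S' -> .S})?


Start: S' -> .S
For each item with dot before a nonterminal B, add B -> .γ for every B-production
Closure: [S' -> .S, S -> .A, A -> .caB, A -> .b]


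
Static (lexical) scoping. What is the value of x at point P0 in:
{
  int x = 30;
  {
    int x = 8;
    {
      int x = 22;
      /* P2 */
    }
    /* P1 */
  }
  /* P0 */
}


x declared in the same block as P0
x = 30


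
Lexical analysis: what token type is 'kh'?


Pattern: letter/underscore followed by alphanumerics, not a keyword
Type: IDENTIFIER


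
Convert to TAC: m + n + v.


Break into single-operator statements:
t1 = m + n
t2 = t1 + v


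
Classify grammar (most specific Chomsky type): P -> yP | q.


Right-linear: every RHS is a terminal or a terminal followed by one nonterminal
Classification: Type 3 (Regular)


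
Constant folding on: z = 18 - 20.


18 - 20 = -2 at compile time
Optimized: z = -2


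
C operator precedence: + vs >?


'+' is additive (level 9); '>' is relational (level 7)
Higher level binds tighter
'+' has higher precedence than '>'


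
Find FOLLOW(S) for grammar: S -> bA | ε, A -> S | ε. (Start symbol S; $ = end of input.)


$ ∈ FOLLOW(S). For each A -> αBβ: add FIRST(β)\{ε} to FOLLOW(B); if β nullable, add FOLLOW(A).
FOLLOW(S) = {$}


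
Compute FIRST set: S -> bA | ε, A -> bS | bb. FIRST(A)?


Per alternative of A: FIRST(bS) = {b}; FIRST(bb) = {b}
FIRST(A) = {b}


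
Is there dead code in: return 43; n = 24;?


statement follows a return and is unreachable
Dead: 'n = 24'


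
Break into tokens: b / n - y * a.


Scan left to right, longest-match per lexeme
Tokens: ID(b), OP(/), ID(n), OP(-), ID(y), OP(*), ID(a)


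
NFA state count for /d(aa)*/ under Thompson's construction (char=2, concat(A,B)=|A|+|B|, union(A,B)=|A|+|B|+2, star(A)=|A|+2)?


Syntax tree has 3 char leaf(s), 0 union(s), 1 star(s)
chars contribute 3×2 = 6; each union adds +2; each star adds +2
Total: 6 + 0 + 2 = 8 states


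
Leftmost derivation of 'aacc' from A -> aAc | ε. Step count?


Derivation: A => aAc => aaAcc => aacc
Steps: 3


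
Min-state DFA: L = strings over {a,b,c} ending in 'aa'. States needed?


Track the longest suffix of input matching a prefix of 'aa': 3 classes (prefixes of length 0..2)
Minimal DFA: 3 states


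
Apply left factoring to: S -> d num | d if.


Common prefix: 'd'
Factored: S -> d S', S' -> num | if


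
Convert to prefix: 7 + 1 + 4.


left-to-right (same/higher precedence on left): tree is (+ (+ 7 1) 4)
Prefix: + + 7 1 4


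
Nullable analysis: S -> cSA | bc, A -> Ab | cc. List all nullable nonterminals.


A nonterminal is nullable iff some alternative derives ε (directly, or every symbol in it is nullable)
Nullable: {}


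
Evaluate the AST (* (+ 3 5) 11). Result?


Evaluate inner: (+ 3 5) = 8
Evaluate root: (* 8 11) = 88
Result: 88


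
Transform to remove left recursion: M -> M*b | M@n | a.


Left-recursive alternatives: M*b, M@n; non-recursive: a
Introduce M': M -> aM', M' -> *bM' | @nM' | ε


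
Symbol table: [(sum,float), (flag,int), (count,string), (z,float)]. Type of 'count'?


Lookup 'count' → type string


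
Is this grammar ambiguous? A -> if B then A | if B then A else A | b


dangling else: 'if B then if B then b else b' parses two ways
Ambiguous


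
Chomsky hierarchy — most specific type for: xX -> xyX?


LHS has context (more than one symbol) and |LHS| ≤ |RHS|
Classification: Type 1 (Context-Sensitive)


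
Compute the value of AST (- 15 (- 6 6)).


Evaluate inner: (- 6 6) = 0
Evaluate root: (- 15 0) = 15
Result: 15


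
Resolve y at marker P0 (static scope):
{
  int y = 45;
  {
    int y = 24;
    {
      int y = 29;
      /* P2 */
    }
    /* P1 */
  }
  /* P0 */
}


y declared in the same block as P0
y = 45


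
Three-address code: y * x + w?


Break into single-operator statements:
t1 = y * x
t2 = t1 + w


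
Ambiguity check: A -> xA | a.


right-linear, alternatives start with distinct terminals 'x' vs 'a': unique leftmost derivation
Unambiguous


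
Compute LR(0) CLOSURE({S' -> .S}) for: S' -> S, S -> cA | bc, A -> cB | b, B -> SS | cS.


Start: S' -> .S
For each item with dot before a nonterminal B, add B -> .γ for every B-production
Closure: [S' -> .S, S -> .cA, S -> .bc]


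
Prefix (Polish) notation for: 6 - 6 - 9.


left-to-right (same/higher precedence on left): tree is (- (- 6 6) 9)
Prefix: - - 6 6 9


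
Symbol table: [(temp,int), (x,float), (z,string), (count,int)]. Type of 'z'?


Lookup 'z' → type string


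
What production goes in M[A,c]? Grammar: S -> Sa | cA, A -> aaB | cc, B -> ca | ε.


For [A, c]: 'c' ∈ FIRST(cc)
Entry: A -> cc


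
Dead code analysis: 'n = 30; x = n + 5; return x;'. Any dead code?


n is read by x's definition; x is returned
No dead code


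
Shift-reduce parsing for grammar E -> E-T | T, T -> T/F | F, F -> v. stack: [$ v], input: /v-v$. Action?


'v' on top is the handle for F -> v
Action: reduce (F -> v)


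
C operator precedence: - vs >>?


'-' is additive (level 9); '>>' is shift (level 8)
Higher level binds tighter
'-' has higher precedence than '>>'


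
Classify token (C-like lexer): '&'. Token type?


Pattern: operator symbol
Type: OPERATOR


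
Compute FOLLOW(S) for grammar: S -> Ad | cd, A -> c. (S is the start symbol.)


$ ∈ FOLLOW(S). For each A -> αBβ: add FIRST(β)\{ε} to FOLLOW(B); if β nullable, add FOLLOW(A).
FOLLOW(S) = {$}


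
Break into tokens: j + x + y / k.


Scan left to right, longest-match per lexeme
Tokens: ID(j), OP(+), ID(x), OP(+), ID(y), OP(/), ID(k)


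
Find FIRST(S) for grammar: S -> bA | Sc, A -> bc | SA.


Per alternative of S: FIRST(bA) = {b}; FIRST(Sc) = {b}
FIRST(S) = {b}


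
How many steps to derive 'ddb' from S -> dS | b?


Derivation: S => dS => ddS => ddb
Steps: 3


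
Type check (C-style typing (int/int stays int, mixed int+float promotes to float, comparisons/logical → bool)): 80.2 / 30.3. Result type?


Operand types: float / float
Rule: mixed int/float promotes to float; int/int stays int
Result type: float


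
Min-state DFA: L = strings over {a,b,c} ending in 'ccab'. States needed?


Track the longest suffix of input matching a prefix of 'ccab': 5 classes (prefixes of length 0..4)
Minimal DFA: 5 states


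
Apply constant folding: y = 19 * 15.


19 * 15 = 285 at compile time
Optimized: y = 285


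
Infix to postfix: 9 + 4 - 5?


Left to right (same or higher precedence on left)
Postfix: 9 4 + 5 -


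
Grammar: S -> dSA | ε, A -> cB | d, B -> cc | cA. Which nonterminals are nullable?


A nonterminal is nullable iff some alternative derives ε (directly, or every symbol in it is nullable)
Nullable: {S}


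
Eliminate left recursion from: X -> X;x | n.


Left-recursive alternatives: X;x; non-recursive: n
Introduce X': X -> nX', X' -> ;xX' | ε


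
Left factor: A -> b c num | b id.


Common prefix: 'b'
Factored: A -> b A', A' -> c num | id


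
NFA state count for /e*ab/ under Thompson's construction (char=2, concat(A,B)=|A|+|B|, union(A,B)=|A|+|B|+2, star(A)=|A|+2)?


Syntax tree has 3 char leaf(s), 0 union(s), 1 star(s)
chars contribute 3×2 = 6; each union adds +2; each star adds +2
Total: 6 + 0 + 2 = 8 states


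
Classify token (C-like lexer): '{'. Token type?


Pattern: delimiter/punctuation
Type: PUNCTUATION


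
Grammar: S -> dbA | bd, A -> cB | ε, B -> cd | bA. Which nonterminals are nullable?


A nonterminal is nullable iff some alternative derives ε (directly, or every symbol in it is nullable)
Nullable: {A}


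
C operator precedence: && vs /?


'/' is multiplicative (level 10); '&&' is logical AND (level 2)
Higher level binds tighter
'/' has higher precedence than '&&'


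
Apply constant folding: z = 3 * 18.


3 * 18 = 54 at compile time
Optimized: z = 54


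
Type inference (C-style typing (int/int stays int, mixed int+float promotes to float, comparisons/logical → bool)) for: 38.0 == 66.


Operand types: float == int
Rule: comparison yields bool
Result type: bool


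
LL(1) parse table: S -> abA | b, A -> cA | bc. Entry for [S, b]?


For [S, b]: 'b' ∈ FIRST(b)
Entry: S -> b


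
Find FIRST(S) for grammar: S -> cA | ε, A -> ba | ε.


Per alternative of S: FIRST(cA) = {c}; FIRST(ε) = {ε}
FIRST(S) = {c, ε}


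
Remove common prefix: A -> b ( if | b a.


Common prefix: 'b'
Factored: A -> b A', A' -> ( if | a


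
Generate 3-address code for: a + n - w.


Break into single-operator statements:
t1 = a + n
t2 = t1 - w


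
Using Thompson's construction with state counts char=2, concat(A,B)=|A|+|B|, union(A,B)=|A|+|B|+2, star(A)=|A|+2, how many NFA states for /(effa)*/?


Syntax tree has 4 char leaf(s), 0 union(s), 1 star(s)
chars contribute 4×2 = 8; each union adds +2; each star adds +2
Total: 8 + 0 + 2 = 10 states


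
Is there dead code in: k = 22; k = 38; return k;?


first assignment to k is overwritten before any read
Dead: 'k = 22'


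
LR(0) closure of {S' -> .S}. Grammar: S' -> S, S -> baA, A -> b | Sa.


Start: S' -> .S
For each item with dot before a nonterminal B, add B -> .γ for every B-production
Closure: [S' -> .S, S -> .baA]


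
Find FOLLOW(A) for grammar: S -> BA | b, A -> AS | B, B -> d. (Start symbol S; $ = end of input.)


$ ∈ FOLLOW(S). For each A -> αBβ: add FIRST(β)\{ε} to FOLLOW(B); if β nullable, add FOLLOW(A).
FOLLOW(A) = {$, b, d}


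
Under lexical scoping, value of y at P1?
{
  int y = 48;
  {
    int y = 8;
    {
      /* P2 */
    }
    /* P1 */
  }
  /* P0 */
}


y declared in the same block as P1
y = 8


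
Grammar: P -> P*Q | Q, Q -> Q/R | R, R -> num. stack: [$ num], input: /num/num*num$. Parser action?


'num' on top is the handle for R -> num
Action: reduce (R -> num)


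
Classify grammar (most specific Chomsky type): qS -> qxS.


LHS has context (more than one symbol) and |LHS| ≤ |RHS|
Classification: Type 1 (Context-Sensitive)


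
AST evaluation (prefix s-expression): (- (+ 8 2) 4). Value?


Evaluate inner: (+ 8 2) = 10
Evaluate root: (- 10 4) = 6
Result: 6


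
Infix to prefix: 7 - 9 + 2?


left-to-right (same/higher precedence on left): tree is (+ (- 7 9) 2)
Prefix: + - 7 9 2


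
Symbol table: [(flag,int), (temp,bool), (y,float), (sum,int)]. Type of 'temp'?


Lookup 'temp' → type bool


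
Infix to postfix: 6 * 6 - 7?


Left to right (same or higher precedence on left)
Postfix: 6 6 * 7 -


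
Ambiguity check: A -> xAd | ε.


balanced x^n…d^n: each string has a unique parse
Unambiguous


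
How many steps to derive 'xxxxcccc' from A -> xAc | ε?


Derivation: A => xAc => xxAcc => xxxAccc => xxxxAcccc => xxxxcccc
Steps: 5


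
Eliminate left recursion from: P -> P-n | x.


Left-recursive alternatives: P-n; non-recursive: x
Introduce P': P -> xP', P' -> -nP' | ε


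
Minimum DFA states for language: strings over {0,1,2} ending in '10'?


Track the longest suffix of input matching a prefix of '10': 3 classes (prefixes of length 0..2)
Minimal DFA: 3 states


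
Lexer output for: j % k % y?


Scan left to right, longest-match per lexeme
Tokens: ID(j), OP(%), ID(k), OP(%), ID(y)


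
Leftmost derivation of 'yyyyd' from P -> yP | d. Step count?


Derivation: P => yP => yyP => yyyP => yyyyP => yyyyd
Steps: 5


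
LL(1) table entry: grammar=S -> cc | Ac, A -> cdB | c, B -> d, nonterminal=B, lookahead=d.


For [B, d]: 'd' ∈ FIRST(d)
Entry: B -> d


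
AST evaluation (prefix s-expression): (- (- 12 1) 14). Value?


Evaluate inner: (- 12 1) = 11
Evaluate root: (- 11 14) = -3
Result: -3


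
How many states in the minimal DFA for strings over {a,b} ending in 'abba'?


Track the longest suffix of input matching a prefix of 'abba': 5 classes (prefixes of length 0..4)
Minimal DFA: 5 states


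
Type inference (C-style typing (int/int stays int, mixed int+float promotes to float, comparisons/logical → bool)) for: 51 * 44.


Operand types: int * int
Rule: mixed int/float promotes to float; int/int stays int
Result type: int


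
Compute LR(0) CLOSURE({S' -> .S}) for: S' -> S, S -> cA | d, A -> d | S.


Start: S' -> .S
For each item with dot before a nonterminal B, add B -> .γ for every B-production
Closure: [S' -> .S, S -> .cA, S -> .d]


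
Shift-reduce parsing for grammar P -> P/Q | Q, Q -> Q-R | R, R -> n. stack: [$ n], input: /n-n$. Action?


'n' on top is the handle for R -> n
Action: reduce (R -> n)


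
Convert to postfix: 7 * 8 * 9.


Left to right (same or higher precedence on left)
Postfix: 7 8 * 9 *


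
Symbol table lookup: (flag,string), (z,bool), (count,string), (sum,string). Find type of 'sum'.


Lookup 'sum' → type string


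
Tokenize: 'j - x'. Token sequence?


Scan left to right, longest-match per lexeme
Tokens: ID(j), OP(-), ID(x)


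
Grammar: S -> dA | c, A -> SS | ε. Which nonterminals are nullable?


A nonterminal is nullable iff some alternative derives ε (directly, or every symbol in it is nullable)
Nullable: {A}


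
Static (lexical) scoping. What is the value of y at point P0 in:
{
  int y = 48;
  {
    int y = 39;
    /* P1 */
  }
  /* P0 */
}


y declared in the same block as P0
y = 48


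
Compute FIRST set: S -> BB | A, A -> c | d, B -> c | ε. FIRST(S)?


Per alternative of S: FIRST(BB) = {c, ε}; FIRST(A) = {c, d}
FIRST(S) = {c, d, ε}


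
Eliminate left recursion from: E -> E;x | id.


Left-recursive alternatives: E;x; non-recursive: id
Introduce E': E -> idE', E' -> ;xE' | ε


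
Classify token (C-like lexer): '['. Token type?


Pattern: delimiter/punctuation
Type: PUNCTUATION


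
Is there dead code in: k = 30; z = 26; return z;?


k is assigned but never read
Dead: 'k = 30'


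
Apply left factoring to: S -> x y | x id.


Common prefix: 'x'
Factored: S -> x S', S' -> y | id


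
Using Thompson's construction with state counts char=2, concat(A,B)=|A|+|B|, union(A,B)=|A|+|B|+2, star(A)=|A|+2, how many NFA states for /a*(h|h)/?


Syntax tree has 3 char leaf(s), 1 union(s), 1 star(s)
chars contribute 3×2 = 6; each union adds +2; each star adds +2
Total: 6 + 2 + 2 = 10 states


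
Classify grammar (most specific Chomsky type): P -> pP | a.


Right-linear: every RHS is a terminal or a terminal followed by one nonterminal
Classification: Type 3 (Regular)


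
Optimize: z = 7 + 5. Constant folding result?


7 + 5 = 12 at compile time
Optimized: z = 12


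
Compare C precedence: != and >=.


'>=' is relational (level 7); '!=' is equality (level 6)
Higher level binds tighter
'>=' has higher precedence than '!='


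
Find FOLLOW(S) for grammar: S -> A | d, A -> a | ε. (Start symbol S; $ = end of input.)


$ ∈ FOLLOW(S). For each A -> αBβ: add FIRST(β)\{ε} to FOLLOW(B); if β nullable, add FOLLOW(A).
FOLLOW(S) = {$}


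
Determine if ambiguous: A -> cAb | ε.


balanced c^n…b^n: each string has a unique parse
Unambiguous


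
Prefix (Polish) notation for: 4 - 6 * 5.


'*' binds tighter: tree is (- 4 (* 6 5))
Prefix: - 4 * 6 5


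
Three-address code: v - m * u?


Break into single-operator statements:
t1 = m * u
t2 = v - t1


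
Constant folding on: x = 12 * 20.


12 * 20 = 240 at compile time
Optimized: x = 240


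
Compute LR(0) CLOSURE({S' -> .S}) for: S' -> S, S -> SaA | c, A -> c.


Start: S' -> .S
For each item with dot before a nonterminal B, add B -> .γ for every B-production
Closure: [S' -> .S, S -> .SaA, S -> .c]


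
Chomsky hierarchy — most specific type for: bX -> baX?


LHS has context (more than one symbol) and |LHS| ≤ |RHS|
Classification: Type 1 (Context-Sensitive)


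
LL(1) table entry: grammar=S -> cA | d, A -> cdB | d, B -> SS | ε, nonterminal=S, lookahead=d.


For [S, d]: 'd' ∈ FIRST(d)
Entry: S -> d


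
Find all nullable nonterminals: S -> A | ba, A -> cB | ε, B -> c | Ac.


A nonterminal is nullable iff some alternative derives ε (directly, or every symbol in it is nullable)
Nullable: {A, S}


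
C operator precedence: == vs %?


'%' is multiplicative (level 10); '==' is equality (level 6)
Higher level binds tighter
'%' has higher precedence than '=='


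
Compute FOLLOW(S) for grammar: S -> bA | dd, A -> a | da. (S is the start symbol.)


$ ∈ FOLLOW(S). For each A -> αBβ: add FIRST(β)\{ε} to FOLLOW(B); if β nullable, add FOLLOW(A).
FOLLOW(S) = {$}


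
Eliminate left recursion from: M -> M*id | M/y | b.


Left-recursive alternatives: M*id, M/y; non-recursive: b
Introduce M': M -> bM', M' -> *idM' | /yM' | ε


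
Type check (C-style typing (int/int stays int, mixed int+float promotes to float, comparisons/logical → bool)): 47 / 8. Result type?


Operand types: int / int
Rule: mixed int/float promotes to float; int/int stays int
Result type: int


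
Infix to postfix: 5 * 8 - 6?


Left to right (same or higher precedence on left)
Postfix: 5 8 * 6 -


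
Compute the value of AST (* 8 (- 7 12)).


Evaluate inner: (- 7 12) = -5
Evaluate root: (* 8 -5) = -40
Result: -40


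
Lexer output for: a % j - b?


Scan left to right, longest-match per lexeme
Tokens: ID(a), OP(%), ID(j), OP(-), ID(b)


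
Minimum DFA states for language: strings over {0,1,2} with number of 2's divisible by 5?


Track (count of 2) mod 5: states 0..4, accept at 0
Minimal DFA: 5 states


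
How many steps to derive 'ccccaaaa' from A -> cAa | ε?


Derivation: A => cAa => ccAaa => cccAaaa => ccccAaaaa => ccccaaaa
Steps: 5


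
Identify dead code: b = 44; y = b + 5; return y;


b is read by y's definition; y is returned
No dead code


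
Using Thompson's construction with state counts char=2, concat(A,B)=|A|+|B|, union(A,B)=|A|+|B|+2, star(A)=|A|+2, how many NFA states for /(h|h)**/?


Syntax tree has 2 char leaf(s), 1 union(s), 2 star(s)
chars contribute 2×2 = 4; each union adds +2; each star adds +2
Total: 4 + 2 + 4 = 10 states


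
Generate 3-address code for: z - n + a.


Break into single-operator statements:
t1 = z - n
t2 = t1 + a


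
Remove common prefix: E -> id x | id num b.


Common prefix: 'id'
Factored: E -> id E', E' -> x | num b


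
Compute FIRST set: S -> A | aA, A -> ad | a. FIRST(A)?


Per alternative of A: FIRST(ad) = {a}; FIRST(a) = {a}
FIRST(A) = {a}


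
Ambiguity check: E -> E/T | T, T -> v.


precedence layered via separate nonterminal T: deterministic
Unambiguous


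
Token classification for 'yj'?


Pattern: letter/underscore followed by alphanumerics, not a keyword
Type: IDENTIFIER


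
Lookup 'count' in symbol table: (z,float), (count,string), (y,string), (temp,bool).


Lookup 'count' → type string


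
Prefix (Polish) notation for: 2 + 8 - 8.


left-to-right (same/higher precedence on left): tree is (- (+ 2 8) 8)
Prefix: - + 2 8 8


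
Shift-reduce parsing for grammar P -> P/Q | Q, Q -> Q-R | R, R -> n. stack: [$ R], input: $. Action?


'R' (not preceded by Q-) is the handle for Q -> R
Action: reduce (Q -> R)


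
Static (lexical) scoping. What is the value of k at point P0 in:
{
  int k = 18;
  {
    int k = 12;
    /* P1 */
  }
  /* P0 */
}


k declared in the same block as P0
k = 18


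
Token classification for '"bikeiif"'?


Pattern: double-quoted sequence
Type: STRING_LITERAL


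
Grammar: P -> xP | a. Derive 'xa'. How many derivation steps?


Derivation: P => xP => xa
Steps: 2


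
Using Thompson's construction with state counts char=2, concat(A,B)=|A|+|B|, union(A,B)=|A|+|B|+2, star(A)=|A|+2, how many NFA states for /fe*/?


Syntax tree has 2 char leaf(s), 0 union(s), 1 star(s)
chars contribute 2×2 = 4; each union adds +2; each star adds +2
Total: 4 + 0 + 2 = 6 states


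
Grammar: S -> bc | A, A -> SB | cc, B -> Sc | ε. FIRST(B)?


Per alternative of B: FIRST(Sc) = {b, c}; FIRST(ε) = {ε}
FIRST(B) = {b, c, ε}


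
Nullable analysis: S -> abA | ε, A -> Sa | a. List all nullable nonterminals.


A nonterminal is nullable iff some alternative derives ε (directly, or every symbol in it is nullable)
Nullable: {S}


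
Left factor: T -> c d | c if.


Common prefix: 'c'
Factored: T -> c T', T' -> d | if


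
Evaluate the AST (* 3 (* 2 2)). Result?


Evaluate inner: (* 2 2) = 4
Evaluate root: (* 3 4) = 12
Result: 12


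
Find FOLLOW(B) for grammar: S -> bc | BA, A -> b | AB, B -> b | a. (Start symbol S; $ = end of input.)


$ ∈ FOLLOW(S). For each A -> αBβ: add FIRST(β)\{ε} to FOLLOW(B); if β nullable, add FOLLOW(A).
FOLLOW(B) = {$, a, b}


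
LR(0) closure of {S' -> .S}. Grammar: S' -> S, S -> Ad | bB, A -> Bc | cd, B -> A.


Start: S' -> .S
For each item with dot before a nonterminal B, add B -> .γ for every B-production
Closure: [S' -> .S, S -> .Ad, S -> .bB, A -> .Bc, A -> .cd, B -> .A]


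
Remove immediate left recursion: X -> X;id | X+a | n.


Left-recursive alternatives: X;id, X+a; non-recursive: n
Introduce X': X -> nX', X' -> ;idX' | +aX' | ε


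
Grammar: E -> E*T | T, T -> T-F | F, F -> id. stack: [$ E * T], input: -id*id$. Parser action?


'-' can extend T; shift to build T -> T-F
Action: shift


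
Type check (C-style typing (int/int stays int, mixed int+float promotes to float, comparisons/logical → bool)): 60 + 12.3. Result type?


Operand types: int + float
Rule: mixed int/float promotes to float; int/int stays int
Result type: float


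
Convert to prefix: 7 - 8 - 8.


left-to-right (same/higher precedence on left): tree is (- (- 7 8) 8)
Prefix: - - 7 8 8


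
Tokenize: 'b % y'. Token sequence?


Scan left to right, longest-match per lexeme
Tokens: ID(b), OP(%), ID(y)


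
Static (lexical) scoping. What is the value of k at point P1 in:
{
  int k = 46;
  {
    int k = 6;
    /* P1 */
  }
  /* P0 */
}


k declared in the same block as P1
k = 6


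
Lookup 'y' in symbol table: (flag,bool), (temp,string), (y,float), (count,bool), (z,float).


Lookup 'y' → type float


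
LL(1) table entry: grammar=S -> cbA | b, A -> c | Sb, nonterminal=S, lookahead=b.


For [S, b]: 'b' ∈ FIRST(b)
Entry: S -> b


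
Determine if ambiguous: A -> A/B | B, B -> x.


precedence layered via separate nonterminal B: deterministic
Unambiguous


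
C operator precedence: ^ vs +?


'+' is additive (level 9); '^' is bitwise XOR (level 4)
Higher level binds tighter
'+' has higher precedence than '^'


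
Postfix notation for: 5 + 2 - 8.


Left to right (same or higher precedence on left)
Postfix: 5 2 + 8 -


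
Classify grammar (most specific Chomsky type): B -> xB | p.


Right-linear: every RHS is a terminal or a terminal followed by one nonterminal
Classification: Type 3 (Regular)


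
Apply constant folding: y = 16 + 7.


16 + 7 = 23 at compile time
Optimized: y = 23


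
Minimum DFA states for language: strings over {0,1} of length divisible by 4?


Track length mod 4: states 0..3, accept at 0
Minimal DFA: 4 states


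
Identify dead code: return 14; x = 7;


statement follows a return and is unreachable
Dead: 'x = 7'


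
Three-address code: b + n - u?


Break into single-operator statements:
t1 = b + n
t2 = t1 - u


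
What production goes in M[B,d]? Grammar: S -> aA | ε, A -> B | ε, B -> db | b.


For [B, d]: 'd' ∈ FIRST(db)
Entry: B -> db


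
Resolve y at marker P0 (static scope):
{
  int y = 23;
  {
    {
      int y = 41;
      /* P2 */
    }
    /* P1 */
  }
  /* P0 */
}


y declared in the same block as P0
y = 23


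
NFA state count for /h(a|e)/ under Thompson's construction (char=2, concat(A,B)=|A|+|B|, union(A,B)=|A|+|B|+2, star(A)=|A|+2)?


Syntax tree has 3 char leaf(s), 1 union(s), 0 star(s)
chars contribute 3×2 = 6; each union adds +2; each star adds +2
Total: 6 + 2 + 0 = 8 states


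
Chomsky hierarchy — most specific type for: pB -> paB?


LHS has context (more than one symbol) and |LHS| ≤ |RHS|
Classification: Type 1 (Context-Sensitive)


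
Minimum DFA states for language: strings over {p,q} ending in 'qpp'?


Track the longest suffix of input matching a prefix of 'qpp': 4 classes (prefixes of length 0..3)
Minimal DFA: 4 states


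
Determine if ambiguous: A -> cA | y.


right-linear, alternatives start with distinct terminals 'c' vs 'y': unique leftmost derivation
Unambiguous
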